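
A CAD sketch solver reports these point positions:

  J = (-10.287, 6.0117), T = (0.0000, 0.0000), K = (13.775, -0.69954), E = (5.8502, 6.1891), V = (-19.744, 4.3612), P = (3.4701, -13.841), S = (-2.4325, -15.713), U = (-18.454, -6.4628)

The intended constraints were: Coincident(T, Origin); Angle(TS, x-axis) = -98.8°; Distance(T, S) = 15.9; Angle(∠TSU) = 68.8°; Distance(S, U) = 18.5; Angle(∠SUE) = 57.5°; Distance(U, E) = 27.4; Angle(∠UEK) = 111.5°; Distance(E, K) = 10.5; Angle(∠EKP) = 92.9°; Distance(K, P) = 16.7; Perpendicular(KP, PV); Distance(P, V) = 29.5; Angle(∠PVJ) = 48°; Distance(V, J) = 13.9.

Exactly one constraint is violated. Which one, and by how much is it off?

Distance(V, J) = 13.9 — off by 4.30.

T = (0.00, 0.00) ✓; TS at -98.80° ✓; |TS| = 15.90 ✓; ∠TSU = 68.80° ✓; |SU| = 18.50 ✓; ∠SUE = 57.50° ✓; |UE| = 27.40 ✓; ∠UEK = 111.5° ✓; |EK| = 10.50 ✓; ∠EKP = 92.90° ✓; |KP| = 16.70 ✓; ∠(KP, PV) = 90.00° ✓; |PV| = 29.50 ✓; ∠PVJ = 48.00° ✓; |VJ| = 9.600 ✗.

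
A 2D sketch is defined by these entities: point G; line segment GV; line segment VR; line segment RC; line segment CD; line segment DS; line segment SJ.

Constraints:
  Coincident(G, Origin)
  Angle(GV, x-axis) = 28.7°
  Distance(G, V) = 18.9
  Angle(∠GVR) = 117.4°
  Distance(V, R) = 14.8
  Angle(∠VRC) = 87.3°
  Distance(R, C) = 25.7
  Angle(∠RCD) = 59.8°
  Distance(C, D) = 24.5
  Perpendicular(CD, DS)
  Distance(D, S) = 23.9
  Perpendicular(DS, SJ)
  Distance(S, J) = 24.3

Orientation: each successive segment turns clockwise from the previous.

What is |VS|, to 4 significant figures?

9.765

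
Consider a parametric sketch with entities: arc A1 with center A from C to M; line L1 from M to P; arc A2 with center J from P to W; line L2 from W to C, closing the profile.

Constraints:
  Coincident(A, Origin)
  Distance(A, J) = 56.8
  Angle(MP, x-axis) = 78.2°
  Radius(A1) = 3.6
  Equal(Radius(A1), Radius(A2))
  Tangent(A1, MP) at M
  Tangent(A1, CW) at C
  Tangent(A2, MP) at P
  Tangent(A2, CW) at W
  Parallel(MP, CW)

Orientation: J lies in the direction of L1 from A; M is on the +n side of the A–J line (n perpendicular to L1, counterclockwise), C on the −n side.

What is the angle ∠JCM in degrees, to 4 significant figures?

86.37°

The slot axis is L1's direction at 78.2°, so u = (cos 78.2°, sin 78.2°) = (0.2045, 0.9789) and n = (−sin 78.2°, cos 78.2°) = (-0.9789, 0.2045). A is at the origin and J lies 56.8 along u from A, so J = 56.8·u = (11.62, 55.60). Tangency of A1 to both parallel lines with radius 3.6 puts M and C at A ± 3.6·n: M = (-3.524, 0.7362), C = (3.524, -0.7362). Then cos ∠JCM = CJ·CM / (|CJ||CM|), giving 86.37°.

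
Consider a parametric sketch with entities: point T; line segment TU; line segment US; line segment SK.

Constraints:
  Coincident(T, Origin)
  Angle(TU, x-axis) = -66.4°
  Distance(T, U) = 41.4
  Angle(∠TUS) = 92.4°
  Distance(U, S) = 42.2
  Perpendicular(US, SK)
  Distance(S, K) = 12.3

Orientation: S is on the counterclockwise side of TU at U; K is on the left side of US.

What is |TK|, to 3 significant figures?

52.7

T is at the origin; TU runs at -66.4° with length 41.4, so U = 41.4·(cos -66.4°, sin -66.4°) = (16.6, -37.9). ∠TUS = 92.4°, so US runs at -66.4° + (180° − 92.4°) = 21.2° from the x-axis; with |US| = 42.2, S = U + 42.2·(cos 21.2°, sin 21.2°) = (55.9, -22.7). US is perpendicular to SK; with |SK| = 12.3 on the left of US, K = S + 12.3·(-0.362, 0.932) = (51.5, -11.2). Then |TK| = |K − T| = 52.7.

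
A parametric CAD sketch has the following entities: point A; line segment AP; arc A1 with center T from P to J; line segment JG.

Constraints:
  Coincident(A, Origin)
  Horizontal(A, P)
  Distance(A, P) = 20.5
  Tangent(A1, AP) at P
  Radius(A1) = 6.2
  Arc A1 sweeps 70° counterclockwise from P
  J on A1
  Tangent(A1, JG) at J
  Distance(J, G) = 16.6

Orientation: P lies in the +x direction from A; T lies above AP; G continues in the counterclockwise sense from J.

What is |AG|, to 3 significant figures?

37.6

A is at the origin; AP is horizontal with |AP| = 20.5 and P on the +x side, so P = (20.5, 0.00). Tangency of A1 to AP means the radius TP is perpendicular to AP, so T = P + (0, 6.2) = (20.5, 6.20). On A1, P sits at bearing -90° from T; a 70° counterclockwise sweep puts J at bearing -20°, so J = T + 6.2·(cos -20°, sin -20°) = (26.3, 4.08). A1 meets JG tangentially, so TJ is at right angles to JG, so JG runs along (−sin -20°, cos -20°); with |JG| = 16.6, G = (32.0, 19.7). Then |AG| = |G − A| = 37.6.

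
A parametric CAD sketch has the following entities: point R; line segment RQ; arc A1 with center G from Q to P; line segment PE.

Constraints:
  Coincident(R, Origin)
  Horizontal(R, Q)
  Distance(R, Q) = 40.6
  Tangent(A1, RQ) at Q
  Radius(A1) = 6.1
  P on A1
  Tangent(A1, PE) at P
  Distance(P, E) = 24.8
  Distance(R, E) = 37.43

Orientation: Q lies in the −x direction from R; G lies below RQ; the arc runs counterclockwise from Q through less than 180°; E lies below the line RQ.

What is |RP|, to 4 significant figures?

45.87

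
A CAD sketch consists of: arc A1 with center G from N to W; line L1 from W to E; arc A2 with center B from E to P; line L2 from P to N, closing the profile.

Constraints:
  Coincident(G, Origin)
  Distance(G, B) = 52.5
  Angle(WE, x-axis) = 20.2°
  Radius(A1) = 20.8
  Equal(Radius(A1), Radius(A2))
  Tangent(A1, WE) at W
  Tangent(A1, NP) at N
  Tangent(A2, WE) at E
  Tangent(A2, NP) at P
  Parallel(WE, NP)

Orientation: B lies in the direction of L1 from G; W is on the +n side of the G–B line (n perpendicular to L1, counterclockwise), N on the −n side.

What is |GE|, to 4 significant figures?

56.47

The slot axis is L1's direction at 20.2°, so u = (cos 20.2°, sin 20.2°) = (0.9385, 0.3453) and n = (−sin 20.2°, cos 20.2°) = (-0.3453, 0.9385). G is at the origin and B lies 52.5 along u from G, so B = 52.5·u = (49.27, 18.13). Tangency of A1 to both parallel lines with radius 20.8 puts W and N at G ± 20.8·n: W = (-7.182, 19.52), N = (7.182, -19.52). Equal radii place E and P the same way about B: E = B + 20.8·n = (42.09, 37.65), P = B − 20.8·n = (56.45, -1.392). Then |GE| = |E − G| = 56.47.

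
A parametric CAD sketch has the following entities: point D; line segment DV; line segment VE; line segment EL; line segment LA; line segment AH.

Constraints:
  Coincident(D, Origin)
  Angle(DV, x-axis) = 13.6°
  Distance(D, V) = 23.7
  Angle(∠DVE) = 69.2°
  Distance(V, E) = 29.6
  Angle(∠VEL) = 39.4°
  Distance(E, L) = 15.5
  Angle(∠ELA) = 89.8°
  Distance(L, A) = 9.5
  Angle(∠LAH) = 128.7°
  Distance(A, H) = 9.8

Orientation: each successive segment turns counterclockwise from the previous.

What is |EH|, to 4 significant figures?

17.44

∠ELA = 89.8° gives LA at -4.800° from the x-axis; with |LA| = 9.5, A = (14.43, 13.76). ∠LAH = 128.7° gives AH at 46.50° from the x-axis; with |AH| = 9.8, H = (21.17, 20.87). Then |EH| = |H − E| = 17.44.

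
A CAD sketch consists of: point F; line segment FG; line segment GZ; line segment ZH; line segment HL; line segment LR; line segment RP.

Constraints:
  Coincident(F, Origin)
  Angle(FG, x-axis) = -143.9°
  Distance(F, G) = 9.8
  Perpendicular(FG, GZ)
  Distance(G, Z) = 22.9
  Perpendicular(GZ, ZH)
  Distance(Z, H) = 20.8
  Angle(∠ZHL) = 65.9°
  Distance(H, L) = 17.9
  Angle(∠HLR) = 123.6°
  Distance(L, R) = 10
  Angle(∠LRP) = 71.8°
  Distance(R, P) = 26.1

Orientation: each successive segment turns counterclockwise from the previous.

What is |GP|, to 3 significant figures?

31.6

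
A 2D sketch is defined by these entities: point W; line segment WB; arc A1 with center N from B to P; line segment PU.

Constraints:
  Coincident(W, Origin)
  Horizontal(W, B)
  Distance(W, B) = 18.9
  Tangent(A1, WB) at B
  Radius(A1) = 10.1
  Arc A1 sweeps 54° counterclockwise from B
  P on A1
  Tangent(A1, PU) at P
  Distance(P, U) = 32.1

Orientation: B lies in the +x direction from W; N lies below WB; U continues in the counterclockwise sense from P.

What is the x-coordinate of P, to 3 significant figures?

10.7

W is at the origin; W and B share the same y with |WB| = 18.9 and B on the +x side, so B = (18.9, 0.00). Tangency of A1 to WB means the radius NB is perpendicular to WB, so N = B + (0, -10.1) = (18.9, -10.1). On A1, B sits at bearing 90° from N; a 54° counterclockwise sweep puts P at bearing 144°, so P = N + 10.1·(cos 144°, sin 144°) = (10.7, -4.16). So P.x = 10.7.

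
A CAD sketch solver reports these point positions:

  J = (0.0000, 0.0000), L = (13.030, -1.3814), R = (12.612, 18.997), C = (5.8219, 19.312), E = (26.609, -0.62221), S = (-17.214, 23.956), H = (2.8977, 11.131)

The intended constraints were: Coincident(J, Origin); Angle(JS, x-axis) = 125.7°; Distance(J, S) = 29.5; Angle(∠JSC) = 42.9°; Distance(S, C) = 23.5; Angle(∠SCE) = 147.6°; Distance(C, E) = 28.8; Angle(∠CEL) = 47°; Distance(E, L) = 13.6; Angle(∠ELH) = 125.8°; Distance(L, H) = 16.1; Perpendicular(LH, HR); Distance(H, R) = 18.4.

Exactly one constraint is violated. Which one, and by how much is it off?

Distance(H, R) = 18.4 — off by 5.90.

J = (0.00, 0.00) ✓; JS at 125.7° ✓; |JS| = 29.50 ✓; ∠JSC = 42.90° ✓; |SC| = 23.50 ✓; ∠SCE = 147.6° ✓; |CE| = 28.80 ✓; ∠CEL = 47.00° ✓; |EL| = 13.60 ✓; ∠ELH = 125.8° ✓; |LH| = 16.10 ✓; ∠(LH, HR) = 90.00° ✓; |HR| = 12.50 ✗.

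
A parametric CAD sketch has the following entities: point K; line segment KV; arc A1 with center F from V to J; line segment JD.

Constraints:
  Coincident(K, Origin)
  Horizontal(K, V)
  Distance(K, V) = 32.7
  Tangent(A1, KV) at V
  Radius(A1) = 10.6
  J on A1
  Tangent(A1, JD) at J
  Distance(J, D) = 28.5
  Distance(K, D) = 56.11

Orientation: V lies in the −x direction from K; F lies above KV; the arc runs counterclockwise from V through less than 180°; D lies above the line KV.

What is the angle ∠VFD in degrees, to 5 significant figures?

168.06°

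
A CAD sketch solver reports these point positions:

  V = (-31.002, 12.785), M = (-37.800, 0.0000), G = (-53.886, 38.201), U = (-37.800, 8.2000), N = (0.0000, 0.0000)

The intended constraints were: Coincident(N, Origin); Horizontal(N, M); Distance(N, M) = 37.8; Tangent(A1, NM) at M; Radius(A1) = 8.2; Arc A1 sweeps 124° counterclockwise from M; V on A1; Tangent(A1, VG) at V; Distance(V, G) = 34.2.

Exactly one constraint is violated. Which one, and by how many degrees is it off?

Tangent(A1, VG) at V — off by 8.00°.

N = (0.00, 0.00) ✓; N.y = 0.00, M.y = 0.00 ✓; |NM| = 37.80 ✓; ∠(UM, MN) = 90.00° ✓; |UM| = 8.200 ✓; bearing(U→V) − bearing(U→M) = 124.0° ✓; |UV| = 8.200 ✓; ∠(UV, VG) = 82.00° ✗; |VG| = 34.20 ✓.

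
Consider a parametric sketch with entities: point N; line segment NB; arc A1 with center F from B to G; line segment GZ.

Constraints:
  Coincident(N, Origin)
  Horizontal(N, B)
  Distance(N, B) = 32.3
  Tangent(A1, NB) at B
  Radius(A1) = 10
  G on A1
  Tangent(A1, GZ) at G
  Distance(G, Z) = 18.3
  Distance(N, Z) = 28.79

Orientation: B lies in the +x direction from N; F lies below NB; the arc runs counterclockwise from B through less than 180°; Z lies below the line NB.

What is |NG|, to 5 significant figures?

23.838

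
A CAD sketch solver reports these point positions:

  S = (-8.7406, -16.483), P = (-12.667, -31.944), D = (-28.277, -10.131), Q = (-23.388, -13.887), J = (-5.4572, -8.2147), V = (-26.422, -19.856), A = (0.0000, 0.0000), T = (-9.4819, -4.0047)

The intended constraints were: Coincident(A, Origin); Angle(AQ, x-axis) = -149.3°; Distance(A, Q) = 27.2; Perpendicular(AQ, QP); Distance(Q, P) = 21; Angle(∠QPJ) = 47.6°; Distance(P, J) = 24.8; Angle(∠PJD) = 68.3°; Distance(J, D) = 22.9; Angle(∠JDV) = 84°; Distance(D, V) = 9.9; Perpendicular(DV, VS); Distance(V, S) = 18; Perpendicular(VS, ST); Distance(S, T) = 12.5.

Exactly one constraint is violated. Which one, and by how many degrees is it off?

Perpendicular(VS, ST) — off by 7.40°.

A = (0.00, 0.00) ✓; AQ at -149.3° ✓; |AQ| = 27.20 ✓; ∠(AQ, QP) = 90.00° ✓; |QP| = 21.00 ✓; ∠QPJ = 47.60° ✓; |PJ| = 24.80 ✓; ∠PJD = 68.30° ✓; |JD| = 22.90 ✓; ∠JDV = 84.00° ✓; |DV| = 9.900 ✓; ∠(DV, VS) = 90.00° ✓; |VS| = 18.00 ✓; ∠(VS, ST) = 82.60° ✗; |ST| = 12.50 ✓.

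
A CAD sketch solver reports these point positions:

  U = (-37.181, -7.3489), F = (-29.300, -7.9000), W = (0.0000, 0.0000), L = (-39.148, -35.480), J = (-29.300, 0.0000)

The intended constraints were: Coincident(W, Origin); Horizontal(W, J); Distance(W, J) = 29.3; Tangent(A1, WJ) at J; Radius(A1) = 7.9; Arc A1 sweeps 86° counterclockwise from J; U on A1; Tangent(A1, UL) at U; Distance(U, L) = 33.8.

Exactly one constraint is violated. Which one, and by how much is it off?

Distance(U, L) = 33.8 — off by 5.60.

W = (0.00, 0.00) ✓; W.y = 0.00, J.y = 0.00 ✓; |WJ| = 29.30 ✓; ∠(FJ, JW) = 90.00° ✓; |FJ| = 7.900 ✓; bearing(F→U) − bearing(F→J) = 86.00° ✓; |FU| = 7.900 ✓; ∠(FU, UL) = 90.00° ✓; |UL| = 28.20 ✗.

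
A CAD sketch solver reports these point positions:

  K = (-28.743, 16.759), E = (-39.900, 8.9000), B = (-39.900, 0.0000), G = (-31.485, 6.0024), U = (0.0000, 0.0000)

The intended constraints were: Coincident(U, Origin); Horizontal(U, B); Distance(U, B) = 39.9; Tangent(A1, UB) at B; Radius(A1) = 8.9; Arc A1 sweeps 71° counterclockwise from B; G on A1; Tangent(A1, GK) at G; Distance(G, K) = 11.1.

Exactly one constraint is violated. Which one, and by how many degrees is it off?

Tangent(A1, GK) at G — off by 4.70°.

U = (0.00, 0.00) ✓; U.y = 0.00, B.y = 0.00 ✓; |UB| = 39.90 ✓; ∠(EB, BU) = 90.00° ✓; |EB| = 8.900 ✓; bearing(E→G) − bearing(E→B) = 71.00° ✓; |EG| = 8.900 ✓; ∠(EG, GK) = 85.30° ✗; |GK| = 11.10 ✓.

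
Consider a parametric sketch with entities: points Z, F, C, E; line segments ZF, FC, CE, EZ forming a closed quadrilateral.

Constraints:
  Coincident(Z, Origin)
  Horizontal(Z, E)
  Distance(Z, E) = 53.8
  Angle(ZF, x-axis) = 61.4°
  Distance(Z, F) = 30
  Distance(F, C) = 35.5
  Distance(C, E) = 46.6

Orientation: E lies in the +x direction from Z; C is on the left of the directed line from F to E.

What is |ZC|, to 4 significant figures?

63.49

Checks: Z = (0.00, 0.00) ✓; |FC| = 35.50 ✓; |CE| = 46.60 ✓.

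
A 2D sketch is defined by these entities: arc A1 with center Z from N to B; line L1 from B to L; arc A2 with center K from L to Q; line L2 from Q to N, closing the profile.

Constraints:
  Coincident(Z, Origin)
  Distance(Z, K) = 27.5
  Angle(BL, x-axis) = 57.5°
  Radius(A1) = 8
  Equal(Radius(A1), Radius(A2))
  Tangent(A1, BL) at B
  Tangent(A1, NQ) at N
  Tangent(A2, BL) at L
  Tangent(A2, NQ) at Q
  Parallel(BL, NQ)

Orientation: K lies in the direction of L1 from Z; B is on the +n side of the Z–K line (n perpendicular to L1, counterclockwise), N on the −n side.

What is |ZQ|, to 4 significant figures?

28.64

Tangency of A1 to both parallel lines with radius 8.0 puts B and N at Z ± 8.0·n: B = (-6.747, 4.298), N = (6.747, -4.298). Equal radii place L and Q the same way about K: L = K + 8.0·n = (8.029, 27.49), Q = K − 8.0·n = (21.52, 18.89). Then |ZQ| = |Q − Z| = 28.64.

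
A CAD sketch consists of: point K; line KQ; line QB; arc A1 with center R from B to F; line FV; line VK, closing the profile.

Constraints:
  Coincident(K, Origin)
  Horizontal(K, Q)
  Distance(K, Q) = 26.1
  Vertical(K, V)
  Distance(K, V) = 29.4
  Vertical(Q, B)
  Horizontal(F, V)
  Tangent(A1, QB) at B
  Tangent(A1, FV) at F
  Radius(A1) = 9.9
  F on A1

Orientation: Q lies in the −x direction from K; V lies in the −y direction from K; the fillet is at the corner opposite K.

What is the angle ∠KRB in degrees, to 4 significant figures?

129.7°

The virtual corner opposite K is at (-26.10, -29.40). Since A1 is tangent to QB there, RB ⟂ QB and tangency of A1 to FV means the radius RF is perpendicular to FV, with radius 9.9, so the center R sits 9.9 in from both sides at R = (-16.20, -19.50). That places the tangent points at B = (-26.10, -19.50) on QB and F = (-16.20, -29.40) on FV. Then cos ∠KRB = RK·RB / (|RK||RB|), giving 129.7°.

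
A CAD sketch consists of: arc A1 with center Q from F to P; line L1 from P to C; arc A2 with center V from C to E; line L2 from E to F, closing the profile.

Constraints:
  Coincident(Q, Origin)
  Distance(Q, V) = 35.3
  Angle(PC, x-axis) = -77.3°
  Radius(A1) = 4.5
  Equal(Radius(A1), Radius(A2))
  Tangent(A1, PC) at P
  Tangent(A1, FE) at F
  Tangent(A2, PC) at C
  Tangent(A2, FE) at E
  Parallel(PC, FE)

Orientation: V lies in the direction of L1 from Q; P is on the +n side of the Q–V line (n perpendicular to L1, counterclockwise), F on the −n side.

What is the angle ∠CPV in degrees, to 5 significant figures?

7.2648°

The slot axis is L1's direction at -77.3°, so u = (cos -77.3°, sin -77.3°) = (0.21985, -0.97553) and n = (−sin -77.3°, cos -77.3°) = (0.97553, 0.21985). Q is at the origin and V lies 35.3 along u from Q, so V = 35.3·u = (7.7606, -34.436). Tangency of A1 to both parallel lines with radius 4.5 puts P and F at Q ± 4.5·n: P = (4.3899, 0.98931), F = (-4.3899, -0.98931). Equal radii place C and E the same way about V: C = V + 4.5·n = (12.150, -33.447), E = V − 4.5·n = (3.3707, -35.426). Then cos ∠CPV = PC·PV / (|PC||PV|), giving 7.2648°.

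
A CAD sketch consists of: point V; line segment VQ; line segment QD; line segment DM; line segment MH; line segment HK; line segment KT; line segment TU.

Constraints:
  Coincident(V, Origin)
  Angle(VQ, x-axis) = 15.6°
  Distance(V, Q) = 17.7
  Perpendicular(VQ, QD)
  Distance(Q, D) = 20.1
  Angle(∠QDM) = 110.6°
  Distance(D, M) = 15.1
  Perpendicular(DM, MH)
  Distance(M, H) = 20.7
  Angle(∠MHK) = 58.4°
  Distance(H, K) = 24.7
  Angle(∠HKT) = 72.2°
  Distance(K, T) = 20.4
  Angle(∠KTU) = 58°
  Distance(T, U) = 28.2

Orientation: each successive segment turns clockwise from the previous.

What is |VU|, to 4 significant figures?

5.042

∠HKT = 72.2° gives KT at -103.2° from the x-axis; with |KT| = 20.4, T = (18.00, -24.69). ∠KTU = 58.0° gives TU at 134.8° from the x-axis; with |TU| = 28.2, U = (-1.866, -4.684). Then |VU| = |U − V| = 5.042.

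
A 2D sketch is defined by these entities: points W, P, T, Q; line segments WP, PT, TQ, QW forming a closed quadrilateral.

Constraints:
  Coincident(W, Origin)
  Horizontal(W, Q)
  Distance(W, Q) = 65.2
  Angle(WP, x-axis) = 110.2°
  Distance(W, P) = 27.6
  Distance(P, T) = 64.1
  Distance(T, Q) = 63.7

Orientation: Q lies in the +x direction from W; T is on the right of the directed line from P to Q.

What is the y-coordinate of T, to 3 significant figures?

-34.6

Checks: |PT| = 64.10 ✓; |TQ| = 63.70 ✓.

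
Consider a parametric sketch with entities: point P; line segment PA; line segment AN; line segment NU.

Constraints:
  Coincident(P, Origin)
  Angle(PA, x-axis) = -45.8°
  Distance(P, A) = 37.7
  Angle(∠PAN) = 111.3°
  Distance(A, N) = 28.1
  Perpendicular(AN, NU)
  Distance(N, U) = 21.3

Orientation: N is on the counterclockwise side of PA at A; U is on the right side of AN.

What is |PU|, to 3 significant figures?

70.2

P is at the origin; PA runs at -45.8° with length 37.7, so A = 37.7·(cos -45.8°, sin -45.8°) = (26.3, -27.0). ∠PAN = 111.3°, so AN runs at -45.8° + (180° − 111.3°) = 22.9° from the x-axis; with |AN| = 28.1, N = A + 28.1·(cos 22.9°, sin 22.9°) = (52.2, -16.1). AN is perpendicular to NU; with |NU| = 21.3 on the right of AN, U = N + 21.3·(0.389, -0.921) = (60.5, -35.7). Then |PU| = |U − P| = 70.2.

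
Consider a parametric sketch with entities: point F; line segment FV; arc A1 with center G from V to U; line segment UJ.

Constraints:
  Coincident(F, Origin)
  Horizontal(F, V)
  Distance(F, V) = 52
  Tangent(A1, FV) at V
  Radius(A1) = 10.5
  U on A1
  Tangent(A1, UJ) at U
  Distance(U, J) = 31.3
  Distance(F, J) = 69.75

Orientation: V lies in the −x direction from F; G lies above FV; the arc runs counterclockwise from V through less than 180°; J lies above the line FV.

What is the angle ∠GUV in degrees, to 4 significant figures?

33.47°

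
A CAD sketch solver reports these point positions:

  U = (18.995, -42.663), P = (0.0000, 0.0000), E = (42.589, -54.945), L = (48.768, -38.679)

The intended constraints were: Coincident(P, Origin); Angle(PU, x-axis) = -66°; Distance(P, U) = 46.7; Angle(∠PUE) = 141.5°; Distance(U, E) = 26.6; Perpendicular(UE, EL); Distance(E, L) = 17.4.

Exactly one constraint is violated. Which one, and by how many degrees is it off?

Perpendicular(UE, EL) — off by 6.70°.

P = (0.00, 0.00) ✓; PU at -66.00° ✓; |PU| = 46.70 ✓; ∠PUE = 141.5° ✓; |UE| = 26.60 ✓; ∠(UE, EL) = 96.70° ✗; |EL| = 17.40 ✓.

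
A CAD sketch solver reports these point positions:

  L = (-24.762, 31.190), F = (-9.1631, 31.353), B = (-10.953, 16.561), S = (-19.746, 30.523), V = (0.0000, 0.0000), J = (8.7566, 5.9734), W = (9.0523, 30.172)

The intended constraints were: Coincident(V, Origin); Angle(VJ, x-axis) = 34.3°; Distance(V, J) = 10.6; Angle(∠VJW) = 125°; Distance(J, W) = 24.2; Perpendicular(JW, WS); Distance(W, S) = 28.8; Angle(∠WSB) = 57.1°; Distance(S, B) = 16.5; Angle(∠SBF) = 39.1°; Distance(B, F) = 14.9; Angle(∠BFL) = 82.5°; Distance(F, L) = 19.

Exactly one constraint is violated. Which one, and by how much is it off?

Distance(F, L) = 19 — off by 3.40.

V = (0.00, 0.00) ✓; VJ at 34.30° ✓; |VJ| = 10.60 ✓; ∠VJW = 125.0° ✓; |JW| = 24.20 ✓; ∠(JW, WS) = 90.00° ✓; |WS| = 28.80 ✓; ∠WSB = 57.10° ✓; |SB| = 16.50 ✓; ∠SBF = 39.10° ✓; |BF| = 14.90 ✓; ∠BFL = 82.50° ✓; |FL| = 15.60 ✗.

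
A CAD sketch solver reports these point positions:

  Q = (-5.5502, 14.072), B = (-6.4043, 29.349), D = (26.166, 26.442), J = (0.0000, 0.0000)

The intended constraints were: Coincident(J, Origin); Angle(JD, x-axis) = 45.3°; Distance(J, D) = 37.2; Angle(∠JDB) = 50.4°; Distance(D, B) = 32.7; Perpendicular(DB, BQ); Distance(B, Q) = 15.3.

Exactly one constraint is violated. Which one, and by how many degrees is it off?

Perpendicular(DB, BQ) — off by 8.30°.

J = (0.00, 0.00) ✓; JD at 45.30° ✓; |JD| = 37.20 ✓; ∠JDB = 50.40° ✓; |DB| = 32.70 ✓; ∠(DB, BQ) = 98.30° ✗; |BQ| = 15.30 ✓.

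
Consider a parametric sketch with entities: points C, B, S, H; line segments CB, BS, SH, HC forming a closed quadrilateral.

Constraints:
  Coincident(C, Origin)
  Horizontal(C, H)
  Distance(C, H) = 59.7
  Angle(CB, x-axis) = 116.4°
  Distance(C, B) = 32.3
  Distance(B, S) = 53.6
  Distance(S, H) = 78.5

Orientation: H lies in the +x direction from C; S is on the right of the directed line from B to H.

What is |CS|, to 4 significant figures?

28.78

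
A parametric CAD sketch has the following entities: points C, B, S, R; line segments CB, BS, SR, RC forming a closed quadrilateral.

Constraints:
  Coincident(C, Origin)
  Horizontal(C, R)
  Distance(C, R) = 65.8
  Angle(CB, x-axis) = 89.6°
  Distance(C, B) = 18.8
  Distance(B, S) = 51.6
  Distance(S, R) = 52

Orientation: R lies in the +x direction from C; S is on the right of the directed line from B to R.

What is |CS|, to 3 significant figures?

35.5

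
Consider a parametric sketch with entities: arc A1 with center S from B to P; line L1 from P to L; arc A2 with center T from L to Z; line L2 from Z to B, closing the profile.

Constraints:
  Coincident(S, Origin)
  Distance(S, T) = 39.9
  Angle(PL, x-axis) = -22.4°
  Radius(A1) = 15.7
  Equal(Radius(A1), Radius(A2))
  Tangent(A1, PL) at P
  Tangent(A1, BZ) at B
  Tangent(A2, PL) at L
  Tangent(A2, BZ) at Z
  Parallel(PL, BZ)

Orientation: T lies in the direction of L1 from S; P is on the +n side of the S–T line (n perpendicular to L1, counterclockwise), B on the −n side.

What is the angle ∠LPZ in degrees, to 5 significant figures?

38.202°

The slot axis is L1's direction at -22.4°, so u = (cos -22.4°, sin -22.4°) = (0.92455, -0.38107) and n = (−sin -22.4°, cos -22.4°) = (0.38107, 0.92455). S is at the origin and T lies 39.9 along u from S, so T = 39.9·u = (36.889, -15.205). Tangency of A1 to both parallel lines with radius 15.7 puts P and B at S ± 15.7·n: P = (5.9828, 14.515), B = (-5.9828, -14.515). Equal radii place L and Z the same way about T: L = T + 15.7·n = (42.872, -0.68934), Z = T − 15.7·n = (30.907, -29.720). Then cos ∠LPZ = PL·PZ / (|PL||PZ|), giving 38.202°.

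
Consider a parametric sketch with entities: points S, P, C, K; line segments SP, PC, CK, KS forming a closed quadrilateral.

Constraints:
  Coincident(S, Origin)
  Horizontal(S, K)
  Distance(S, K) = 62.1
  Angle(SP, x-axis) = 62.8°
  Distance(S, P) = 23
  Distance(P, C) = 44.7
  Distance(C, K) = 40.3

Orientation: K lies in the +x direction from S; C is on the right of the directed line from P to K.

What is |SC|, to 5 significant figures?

34.595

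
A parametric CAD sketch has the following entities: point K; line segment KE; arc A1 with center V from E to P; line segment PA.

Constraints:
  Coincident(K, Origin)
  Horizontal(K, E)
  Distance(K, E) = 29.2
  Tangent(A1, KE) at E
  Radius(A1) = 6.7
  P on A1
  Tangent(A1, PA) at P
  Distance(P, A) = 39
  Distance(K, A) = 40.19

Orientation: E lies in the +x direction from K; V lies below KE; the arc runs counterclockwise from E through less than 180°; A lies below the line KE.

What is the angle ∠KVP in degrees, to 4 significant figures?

11.21°

K is at the origin; KE is horizontal with |KE| = 29.2 and E on the +x side, so E = (29.20, 0.000). The tangent condition forces VE to be normal to KE, so V = E + (0, -6.7) = (29.20, -6.700). Since VP ⟂ PA (tangency), |VA| = √(6.7² + 39.0²) = 39.57 regardless of where P sits on A1. So A lies on both circle(K, 40.19) and circle(V, 39.57); the below-KE intersection is A = (7.139, -39.55). P is the foot of the tangent from A: P = (23.09, -3.960).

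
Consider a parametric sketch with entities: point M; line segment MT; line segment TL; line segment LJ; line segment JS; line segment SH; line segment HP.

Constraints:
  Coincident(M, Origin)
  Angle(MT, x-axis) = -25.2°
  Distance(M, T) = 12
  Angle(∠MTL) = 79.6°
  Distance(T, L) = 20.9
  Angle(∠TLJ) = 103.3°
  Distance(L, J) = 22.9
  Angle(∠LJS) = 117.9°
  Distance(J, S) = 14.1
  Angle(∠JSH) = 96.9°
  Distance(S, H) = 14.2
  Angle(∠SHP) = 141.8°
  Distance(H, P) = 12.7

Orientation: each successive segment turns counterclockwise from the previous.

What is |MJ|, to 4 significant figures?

26.19

M is at the origin; MT runs at -25.2° with length 12.0, so T = (10.86, -5.109). ∠MTL = 79.6° gives TL at 75.20° from the x-axis; with |TL| = 20.9, L = (16.20, 15.10). ∠TLJ = 103.3° gives LJ at 151.9° from the x-axis; with |LJ| = 22.9, J = (-4.004, 25.88). Then |MJ| = |J − M| = 26.19.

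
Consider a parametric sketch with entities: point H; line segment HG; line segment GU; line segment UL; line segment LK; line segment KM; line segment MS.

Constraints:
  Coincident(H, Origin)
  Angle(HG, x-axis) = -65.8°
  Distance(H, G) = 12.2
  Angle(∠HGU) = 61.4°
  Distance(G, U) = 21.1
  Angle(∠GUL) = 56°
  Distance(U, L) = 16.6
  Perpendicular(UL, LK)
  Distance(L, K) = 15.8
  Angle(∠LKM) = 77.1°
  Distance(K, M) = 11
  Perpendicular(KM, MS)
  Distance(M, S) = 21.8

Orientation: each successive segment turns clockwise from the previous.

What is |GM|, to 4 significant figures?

7.230

H is at the origin; HG runs at -65.8° with length 12.2, so G = (5.001, -11.13). ∠HGU = 61.4° gives GU at 175.6° from the x-axis; with |GU| = 21.1, U = (-16.04, -9.509). ∠GUL = 56.0° gives UL at 51.60° from the x-axis; with |UL| = 16.6, L = (-5.726, 3.500). The perpendicularity gives LK at right angles to UL, so LK runs at -38.40°; with |LK| = 15.8, K = (6.657, -6.314). ∠LKM = 77.1° gives KM at -141.3° from the x-axis; with |KM| = 11.0, M = (-1.928, -13.19). Then |GM| = |M − G| = 7.230.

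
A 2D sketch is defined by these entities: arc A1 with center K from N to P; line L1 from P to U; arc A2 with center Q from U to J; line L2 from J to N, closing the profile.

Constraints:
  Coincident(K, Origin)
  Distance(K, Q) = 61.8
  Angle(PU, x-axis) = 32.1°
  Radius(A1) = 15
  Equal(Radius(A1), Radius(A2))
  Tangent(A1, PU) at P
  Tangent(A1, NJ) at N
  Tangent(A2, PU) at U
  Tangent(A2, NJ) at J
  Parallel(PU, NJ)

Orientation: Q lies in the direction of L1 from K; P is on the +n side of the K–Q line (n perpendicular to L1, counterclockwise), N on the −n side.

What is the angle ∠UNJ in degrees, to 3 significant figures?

25.9°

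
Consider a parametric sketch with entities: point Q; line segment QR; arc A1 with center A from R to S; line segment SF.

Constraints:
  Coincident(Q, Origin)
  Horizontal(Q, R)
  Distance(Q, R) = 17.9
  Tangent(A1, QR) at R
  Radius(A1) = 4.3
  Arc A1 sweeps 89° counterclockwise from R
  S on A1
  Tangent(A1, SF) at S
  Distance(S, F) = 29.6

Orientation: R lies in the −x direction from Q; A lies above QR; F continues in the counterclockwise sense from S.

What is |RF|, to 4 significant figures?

34.16

Q is at the origin; QR is horizontal with |QR| = 17.9 and R on the −x side, so R = (-17.90, 0.000). Since A1 is tangent to QR there, AR ⟂ QR, so A = R + (0, 4.3) = (-17.90, 4.300). On A1, R sits at bearing -90° from A; an 89° counterclockwise sweep puts S at bearing -1°, so S = A + 4.3·(cos -1°, sin -1°) = (-13.60, 4.225). Tangency of A1 to SF means the radius AS is perpendicular to SF, so SF runs along (−sin -1°, cos -1°); with |SF| = 29.6, F = (-13.08, 33.82). Then |RF| = |F − R| = 34.16.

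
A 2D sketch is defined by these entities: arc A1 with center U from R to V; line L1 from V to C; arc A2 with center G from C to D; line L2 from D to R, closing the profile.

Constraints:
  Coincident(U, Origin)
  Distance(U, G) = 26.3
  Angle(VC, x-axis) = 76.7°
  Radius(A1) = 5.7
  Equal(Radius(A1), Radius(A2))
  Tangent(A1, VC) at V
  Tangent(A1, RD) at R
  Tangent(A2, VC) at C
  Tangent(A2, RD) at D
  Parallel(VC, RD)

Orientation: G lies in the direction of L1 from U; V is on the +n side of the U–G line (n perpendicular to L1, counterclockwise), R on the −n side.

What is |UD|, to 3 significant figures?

26.9

The slot axis is L1's direction at 76.7°, so u = (cos 76.7°, sin 76.7°) = (0.230, 0.973) and n = (−sin 76.7°, cos 76.7°) = (-0.973, 0.230). U is at the origin and G lies 26.3 along u from U, so G = 26.3·u = (6.05, 25.6). Tangency of A1 to both parallel lines with radius 5.7 puts V and R at U ± 5.7·n: V = (-5.55, 1.31), R = (5.55, -1.31). Equal radii place C and D the same way about G: C = G + 5.7·n = (0.503, 26.9), D = G − 5.7·n = (11.6, 24.3). Then |UD| = |D − U| = 26.9.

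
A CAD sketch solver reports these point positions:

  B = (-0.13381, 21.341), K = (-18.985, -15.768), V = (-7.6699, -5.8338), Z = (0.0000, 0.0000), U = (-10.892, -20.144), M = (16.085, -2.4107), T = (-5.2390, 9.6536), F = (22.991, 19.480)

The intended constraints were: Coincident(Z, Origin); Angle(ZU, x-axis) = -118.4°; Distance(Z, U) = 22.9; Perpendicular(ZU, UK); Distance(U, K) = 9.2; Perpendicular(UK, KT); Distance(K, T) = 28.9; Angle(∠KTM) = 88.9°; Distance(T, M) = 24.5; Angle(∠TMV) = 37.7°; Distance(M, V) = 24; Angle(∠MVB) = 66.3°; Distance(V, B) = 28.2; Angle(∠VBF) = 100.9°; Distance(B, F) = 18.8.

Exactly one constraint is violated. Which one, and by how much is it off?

Distance(B, F) = 18.8 — off by 4.40.

Z = (0.00, 0.00) ✓; ZU at -118.4° ✓; |ZU| = 22.90 ✓; ∠(ZU, UK) = 90.00° ✓; |UK| = 9.200 ✓; ∠(UK, KT) = 90.00° ✓; |KT| = 28.90 ✓; ∠KTM = 88.90° ✓; |TM| = 24.50 ✓; ∠TMV = 37.70° ✓; |MV| = 24.00 ✓; ∠MVB = 66.30° ✓; |VB| = 28.20 ✓; ∠VBF = 100.9° ✓; |BF| = 23.20 ✗.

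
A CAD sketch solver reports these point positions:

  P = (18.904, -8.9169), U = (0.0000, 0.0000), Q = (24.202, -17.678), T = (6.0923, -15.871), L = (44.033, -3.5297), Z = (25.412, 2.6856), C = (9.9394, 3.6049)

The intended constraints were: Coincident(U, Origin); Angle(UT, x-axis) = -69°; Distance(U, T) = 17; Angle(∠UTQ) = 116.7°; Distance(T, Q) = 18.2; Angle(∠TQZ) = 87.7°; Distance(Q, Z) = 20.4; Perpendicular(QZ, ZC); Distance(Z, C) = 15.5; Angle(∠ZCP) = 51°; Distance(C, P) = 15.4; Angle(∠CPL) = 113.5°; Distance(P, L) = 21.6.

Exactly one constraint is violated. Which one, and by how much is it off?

Distance(P, L) = 21.6 — off by 4.10.

U = (0.00, 0.00) ✓; UT at -69.00° ✓; |UT| = 17.00 ✓; ∠UTQ = 116.7° ✓; |TQ| = 18.20 ✓; ∠TQZ = 87.70° ✓; |QZ| = 20.40 ✓; ∠(QZ, ZC) = 90.00° ✓; |ZC| = 15.50 ✓; ∠ZCP = 51.00° ✓; |CP| = 15.40 ✓; ∠CPL = 113.5° ✓; |PL| = 25.70 ✗.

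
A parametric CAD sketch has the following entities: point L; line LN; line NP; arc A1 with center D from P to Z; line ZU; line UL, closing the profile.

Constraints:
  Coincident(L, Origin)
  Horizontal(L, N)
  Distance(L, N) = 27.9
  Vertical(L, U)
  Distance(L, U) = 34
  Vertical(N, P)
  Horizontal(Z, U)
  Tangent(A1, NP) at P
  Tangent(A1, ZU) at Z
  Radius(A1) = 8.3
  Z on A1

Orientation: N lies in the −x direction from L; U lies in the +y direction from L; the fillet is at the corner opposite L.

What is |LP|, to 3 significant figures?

37.9

L is at the origin; LN is horizontal with |LN| = 27.9 and N on the −x side, so N = (-27.9, 0.00). L and U share the same x with |LU| = 34.0 and U on the +y side, so U = (0.00, 34.0). The virtual corner opposite L is at (-27.9, 34.0). A1 meets NP tangentially, so DP is at right angles to NP and tangency of A1 to ZU means the radius DZ is perpendicular to ZU, with radius 8.3, so the center D sits 8.3 in from both sides at D = (-19.6, 25.7). That places the tangent points at P = (-27.9, 25.7) on NP and Z = (-19.6, 34.0) on ZU. Then |LP| = |P − L| = 37.9.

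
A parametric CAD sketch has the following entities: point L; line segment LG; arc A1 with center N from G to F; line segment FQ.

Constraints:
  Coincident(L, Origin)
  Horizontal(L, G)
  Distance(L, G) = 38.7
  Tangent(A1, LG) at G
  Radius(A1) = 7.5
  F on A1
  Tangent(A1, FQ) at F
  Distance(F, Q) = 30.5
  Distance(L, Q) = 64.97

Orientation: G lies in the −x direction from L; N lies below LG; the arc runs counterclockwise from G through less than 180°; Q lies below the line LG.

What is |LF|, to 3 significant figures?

46.1

L is at the origin; L and G share the same y with |LG| = 38.7 and G on the −x side, so G = (-38.7, 0.00). Tangency of A1 to LG means the radius NG is perpendicular to LG, so N = G + (0, -7.5) = (-38.7, -7.50). Since NF ⟂ FQ (tangency), |NQ| = √(7.5² + 30.5²) = 31.4 regardless of where F sits on A1. So Q lies on both circle(L, 64.97) and circle(N, 31.4); the below-LG intersection is Q = (-55.2, -34.2). F is the foot of the tangent from Q: F = (-45.8, -5.19).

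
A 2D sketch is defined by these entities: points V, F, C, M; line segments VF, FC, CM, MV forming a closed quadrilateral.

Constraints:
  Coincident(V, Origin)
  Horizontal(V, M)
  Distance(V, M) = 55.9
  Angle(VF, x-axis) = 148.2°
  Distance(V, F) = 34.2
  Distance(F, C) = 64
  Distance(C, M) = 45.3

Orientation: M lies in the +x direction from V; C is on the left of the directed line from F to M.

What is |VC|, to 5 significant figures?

49.655

V is at the origin; VM is horizontal with |VM| = 55.9 and M in +x, so M = (55.9, 0). VF runs at 148.2° with |VF| = 34.2, so F = (-29.066, 18.022). C is determined by |FC| = 64.0 and |CM| = 45.3 together: it lies at the intersection of circle(F, 64.0) and circle(M, 45.3). With |FM| = 86.857, the foot of the radical line on FM is 55.194 from F and the perpendicular offset is √(64.0² − 55.194²) = 32.397. Taking the left-of-FM solution: C = (31.649, 38.262).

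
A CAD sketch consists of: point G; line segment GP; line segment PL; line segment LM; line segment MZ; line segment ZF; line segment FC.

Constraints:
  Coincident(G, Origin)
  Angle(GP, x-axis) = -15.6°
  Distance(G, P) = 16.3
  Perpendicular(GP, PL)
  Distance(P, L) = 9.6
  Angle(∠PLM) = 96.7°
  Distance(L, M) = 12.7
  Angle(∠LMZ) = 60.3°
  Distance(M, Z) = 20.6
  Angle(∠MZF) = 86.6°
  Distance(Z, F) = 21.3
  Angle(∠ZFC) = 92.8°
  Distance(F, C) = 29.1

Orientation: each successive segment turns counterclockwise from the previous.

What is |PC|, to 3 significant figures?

28.4

G is at the origin; GP runs at -15.6° with length 16.3, so P = (15.7, -4.38). The perpendicularity gives PL at right angles to GP, so PL runs at 74.4°; with |PL| = 9.6, L = (18.3, 4.86). ∠PLM = 96.7° gives LM at 158° from the x-axis; with |LM| = 12.7, M = (6.53, 9.68). ∠LMZ = 60.3° gives MZ at -82.6° from the x-axis; with |MZ| = 20.6, Z = (9.18, -10.7). ∠MZF = 86.6° gives ZF at 10.8° from the x-axis; with |ZF| = 21.3, F = (30.1, -6.76). ∠ZFC = 92.8° gives FC at 98.0° from the x-axis; with |FC| = 29.1, C = (26.1, 22.1). Then |PC| = |C − P| = 28.4.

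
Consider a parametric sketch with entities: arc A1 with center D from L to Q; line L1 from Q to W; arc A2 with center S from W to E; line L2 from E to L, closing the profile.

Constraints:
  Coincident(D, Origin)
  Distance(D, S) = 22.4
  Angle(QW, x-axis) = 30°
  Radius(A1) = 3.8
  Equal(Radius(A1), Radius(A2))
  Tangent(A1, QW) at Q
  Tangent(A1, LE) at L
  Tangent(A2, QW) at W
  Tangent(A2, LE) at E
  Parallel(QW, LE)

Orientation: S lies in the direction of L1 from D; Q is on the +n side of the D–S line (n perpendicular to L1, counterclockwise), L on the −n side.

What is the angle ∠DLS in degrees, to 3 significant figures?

80.4°

D is at the origin and S lies 22.4 along u from D, so S = 22.4·u = (19.4, 11.2). Tangency of A1 to both parallel lines with radius 3.8 puts Q and L at D ± 3.8·n: Q = (-1.90, 3.29), L = (1.90, -3.29). Then cos ∠DLS = LD·LS / (|LD||LS|), giving 80.4°.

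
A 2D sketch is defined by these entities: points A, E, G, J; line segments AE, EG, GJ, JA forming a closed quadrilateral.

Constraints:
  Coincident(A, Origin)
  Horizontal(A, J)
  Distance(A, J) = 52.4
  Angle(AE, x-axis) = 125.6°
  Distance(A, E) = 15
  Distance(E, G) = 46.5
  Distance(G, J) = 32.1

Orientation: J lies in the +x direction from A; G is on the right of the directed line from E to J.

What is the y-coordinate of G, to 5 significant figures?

-18.518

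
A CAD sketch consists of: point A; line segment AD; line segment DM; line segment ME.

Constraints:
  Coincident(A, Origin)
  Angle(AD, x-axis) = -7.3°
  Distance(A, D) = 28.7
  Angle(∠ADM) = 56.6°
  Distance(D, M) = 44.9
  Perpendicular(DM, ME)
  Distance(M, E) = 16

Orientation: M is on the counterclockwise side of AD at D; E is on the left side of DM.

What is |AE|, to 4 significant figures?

30.17

∠ADM = 56.6°, so DM runs at -7.3° + (180° − 56.6°) = 116.1° from the x-axis; with |DM| = 44.9, M = D + 44.9·(cos 116.1°, sin 116.1°) = (8.714, 36.67). DM ⟂ ME; with |ME| = 16.0 on the left of DM, E = M + 16.0·(-0.8980, -0.4399) = (-5.654, 29.64). Then |AE| = |E − A| = 30.17.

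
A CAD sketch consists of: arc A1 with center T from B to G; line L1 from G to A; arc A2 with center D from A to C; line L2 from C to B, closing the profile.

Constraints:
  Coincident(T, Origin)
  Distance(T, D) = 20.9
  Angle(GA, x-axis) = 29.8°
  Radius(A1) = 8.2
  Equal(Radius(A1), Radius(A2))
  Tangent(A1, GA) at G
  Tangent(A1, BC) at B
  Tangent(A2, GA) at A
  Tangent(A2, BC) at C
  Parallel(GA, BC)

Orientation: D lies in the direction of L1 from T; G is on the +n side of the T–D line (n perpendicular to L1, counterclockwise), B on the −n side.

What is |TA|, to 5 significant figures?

22.451

Tangency of A1 to both parallel lines with radius 8.2 puts G and B at T ± 8.2·n: G = (-4.0752, 7.1157), B = (4.0752, -7.1157). Equal radii place A and C the same way about D: A = D + 8.2·n = (14.061, 17.502), C = D − 8.2·n = (22.211, 3.2711). Then |TA| = |A − T| = 22.451.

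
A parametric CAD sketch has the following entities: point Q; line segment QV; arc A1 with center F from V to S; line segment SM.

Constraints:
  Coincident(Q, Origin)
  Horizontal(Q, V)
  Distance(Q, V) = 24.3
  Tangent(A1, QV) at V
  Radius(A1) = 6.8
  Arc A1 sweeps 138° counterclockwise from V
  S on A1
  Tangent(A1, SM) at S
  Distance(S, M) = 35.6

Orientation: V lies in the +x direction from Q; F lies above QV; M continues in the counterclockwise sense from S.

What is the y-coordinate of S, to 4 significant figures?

11.85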